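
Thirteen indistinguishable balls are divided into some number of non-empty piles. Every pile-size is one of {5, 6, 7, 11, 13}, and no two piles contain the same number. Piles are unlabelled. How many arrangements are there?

2

They are:
13
7+6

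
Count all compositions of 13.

4096

The number of compositions of n is 2^(n−1); here 2^12 = 4096.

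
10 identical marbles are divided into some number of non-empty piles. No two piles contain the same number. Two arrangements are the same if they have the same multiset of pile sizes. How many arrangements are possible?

10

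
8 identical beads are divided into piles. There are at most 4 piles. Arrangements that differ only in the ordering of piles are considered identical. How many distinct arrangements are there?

Enumerating:
8
1, 7
2, 6
1, 1, 6
3, 5
1, 2, 5
1, 1, 1, 5
4, 4
1, 3, 4
2, 2, 4
1, 1, 2, 4
2, 3, 3
1, 1, 3, 3
1, 2, 2, 3
2, 2, 2, 2

15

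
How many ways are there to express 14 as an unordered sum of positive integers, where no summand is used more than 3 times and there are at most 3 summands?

They are:
14
13, 1
12, 2
12, 1, 1
11, 3
11, 2, 1
10, 4
10, 3, 1
10, 2, 2
9, 5
9, 4, 1
9, 3, 2
8, 6
8, 5, 1
8, 4, 2
8, 3, 3
7, 7
7, 6, 1
7, 5, 2
7, 4, 3
6, 6, 2
6, 5, 3
6, 4, 4
5, 5, 4
Counting gives 24.

24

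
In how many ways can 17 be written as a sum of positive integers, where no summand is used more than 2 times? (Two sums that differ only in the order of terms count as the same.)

108

Systematic enumeration (by largest part, then next-largest, …) yields 108.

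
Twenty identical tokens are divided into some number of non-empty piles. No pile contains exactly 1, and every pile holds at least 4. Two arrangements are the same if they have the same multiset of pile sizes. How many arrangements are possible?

They are:
20
16, 4
15, 5
14, 6
13, 7
12, 8
12, 4, 4
11, 9
11, 5, 4
10, 10
10, 6, 4
10, 5, 5
9, 7, 4
9, 6, 5
8, 8, 4
8, 7, 5
8, 6, 6
8, 4, 4, 4
7, 7, 6
7, 5, 4, 4
6, 6, 4, 4
6, 5, 5, 4
5, 5, 5, 5
4, 4, 4, 4, 4

24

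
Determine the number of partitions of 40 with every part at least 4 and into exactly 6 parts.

136

A full systematic count gives 136.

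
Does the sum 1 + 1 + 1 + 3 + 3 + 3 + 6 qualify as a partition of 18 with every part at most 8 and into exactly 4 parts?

The parts sum to 18, and the condition 'there are exactly 4 summands' is violated.

No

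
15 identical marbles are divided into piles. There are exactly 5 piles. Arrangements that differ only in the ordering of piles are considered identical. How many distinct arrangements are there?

There are too many to list fully; the first 12 (by largest part) are:
11 + 1 + 1 + 1 + 1
10 + 2 + 1 + 1 + 1
9 + 3 + 1 + 1 + 1
9 + 2 + 2 + 1 + 1
8 + 4 + 1 + 1 + 1
8 + 3 + 2 + 1 + 1
8 + 2 + 2 + 2 + 1
7 + 5 + 1 + 1 + 1
7 + 4 + 2 + 1 + 1
7 + 3 + 3 + 1 + 1
7 + 3 + 2 + 2 + 1
7 + 2 + 2 + 2 + 2
…and 18 more, for 30 total.

30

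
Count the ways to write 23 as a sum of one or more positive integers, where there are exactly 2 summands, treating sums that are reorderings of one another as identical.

Enumerating:
22,1
21,2
20,3
19,4
18,5
17,6
16,7
15,8
14,9
13,10
12,11

11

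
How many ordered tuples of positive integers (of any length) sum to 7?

The number of compositions of n is 2^(n−1); here 2^6 = 64.

64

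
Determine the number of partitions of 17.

297

Counting exhaustively, 297 partitions satisfy the conditions.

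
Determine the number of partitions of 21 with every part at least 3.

A partial list (first 12 by largest part):
21
3, 18
4, 17
5, 16
6, 15
3, 3, 15
7, 14
3, 4, 14
8, 13
3, 5, 13
4, 4, 13
9, 12
…and 48 more, for 60 total.

60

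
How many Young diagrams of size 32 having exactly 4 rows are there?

Direct enumeration gives 249 partitions.

249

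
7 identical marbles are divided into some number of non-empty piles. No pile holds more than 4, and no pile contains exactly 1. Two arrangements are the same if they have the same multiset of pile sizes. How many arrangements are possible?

2

Listing the qualifying partitions of 7:
4, 3
3, 2, 2
Counting gives 2.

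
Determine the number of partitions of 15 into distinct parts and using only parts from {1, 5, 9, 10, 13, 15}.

Enumerating:
15
10 + 5
9 + 5 + 1
That's 3 in total.

3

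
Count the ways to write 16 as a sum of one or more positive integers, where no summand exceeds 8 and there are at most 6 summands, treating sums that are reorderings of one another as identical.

94

There are 94 such partitions.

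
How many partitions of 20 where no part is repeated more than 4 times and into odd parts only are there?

35

There are too many to list fully; the first 12 (by largest part) are:
19 + 1
17 + 3
17 + 1 + 1 + 1
15 + 5
15 + 3 + 1 + 1
13 + 7
13 + 5 + 1 + 1
13 + 3 + 3 + 1
13 + 3 + 1 + 1 + 1 + 1
11 + 9
11 + 7 + 1 + 1
11 + 5 + 3 + 1
…and 23 more, for 35 total.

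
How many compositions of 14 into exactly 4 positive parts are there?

A composition of 14 into 4 positive parts is chosen by placing 3 dividers among the 13 gaps between 14 units: C(13,3) = 286.

286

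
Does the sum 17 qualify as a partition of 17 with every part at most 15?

No

The parts sum to 17, and the condition 'no summand exceeds 15' is violated.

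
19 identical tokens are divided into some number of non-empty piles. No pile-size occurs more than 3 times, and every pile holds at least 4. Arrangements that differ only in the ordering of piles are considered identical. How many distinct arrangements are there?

18

Listing the qualifying partitions of 19:
19
15 + 4
14 + 5
13 + 6
12 + 7
11 + 8
11 + 4 + 4
10 + 9
10 + 5 + 4
9 + 6 + 4
9 + 5 + 5
8 + 7 + 4
8 + 6 + 5
7 + 7 + 5
7 + 6 + 6
7 + 4 + 4 + 4
6 + 5 + 4 + 4
5 + 5 + 5 + 4
That's 18 in total.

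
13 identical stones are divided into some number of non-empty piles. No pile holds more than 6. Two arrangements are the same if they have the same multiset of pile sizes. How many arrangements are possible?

Counting exhaustively, 71 partitions satisfy the conditions.

71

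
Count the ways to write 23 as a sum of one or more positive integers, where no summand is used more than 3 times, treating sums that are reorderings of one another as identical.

592

Counting exhaustively, 592 partitions satisfy the conditions.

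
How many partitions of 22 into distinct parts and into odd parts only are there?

They are:
21, 1
19, 3
17, 5
15, 7
13, 9
13, 5, 3, 1
11, 7, 3, 1
9, 7, 5, 1
Counting gives 8.

8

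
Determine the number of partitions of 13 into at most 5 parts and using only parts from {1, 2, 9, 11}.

Enumerating:
11 + 2
11 + 1 + 1
9 + 2 + 2
9 + 2 + 1 + 1
9 + 1 + 1 + 1 + 1
Counting gives 5.

5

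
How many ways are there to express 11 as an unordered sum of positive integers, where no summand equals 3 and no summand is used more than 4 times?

25

The partitions of 11 that satisfy the conditions:
11
10,1
9,2
9,1,1
8,2,1
8,1,1,1
7,4
7,2,2
7,2,1,1
7,1,1,1,1
6,5
6,4,1
6,2,2,1
6,2,1,1,1
5,5,1
5,4,2
5,4,1,1
5,2,2,2
5,2,2,1,1
5,2,1,1,1,1
4,4,2,1
4,4,1,1,1
4,2,2,2,1
4,2,2,1,1,1
2,2,2,2,1,1,1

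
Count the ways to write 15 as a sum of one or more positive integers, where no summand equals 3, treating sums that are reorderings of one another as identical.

99

There are 99 such partitions.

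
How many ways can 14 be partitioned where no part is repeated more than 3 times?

82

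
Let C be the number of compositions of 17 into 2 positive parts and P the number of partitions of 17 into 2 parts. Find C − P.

8

Compositions: C(16,1) = 16.
Unordered (partitions into 2 parts): 8.
Difference: 16 − 8 = 8.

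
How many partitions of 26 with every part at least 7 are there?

13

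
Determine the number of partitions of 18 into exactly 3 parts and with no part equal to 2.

The partitions of 18 that satisfy the conditions:
16,1,1
14,3,1
13,4,1
12,5,1
12,3,3
11,6,1
11,4,3
10,7,1
10,5,3
10,4,4
9,8,1
9,6,3
9,5,4
8,7,3
8,6,4
8,5,5
7,7,4
7,6,5
6,6,6
Counting gives 19.

19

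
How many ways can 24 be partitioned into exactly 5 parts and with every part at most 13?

137

Systematic enumeration (by largest part, then next-largest, …) yields 137.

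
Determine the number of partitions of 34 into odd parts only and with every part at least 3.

There are too many to list fully; the first 12 (by largest part) are:
31,3
29,5
27,7
25,9
25,3,3,3
23,11
23,5,3,3
21,13
21,7,3,3
21,5,5,3
19,15
19,9,3,3
…and 52 more, for 64 total.

64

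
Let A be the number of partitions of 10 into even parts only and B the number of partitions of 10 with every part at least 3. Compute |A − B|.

Partitions of 10 into even parts only: 7.
Partitions of 10 with every part at least 3: 5.
|7 − 5| = 2.

2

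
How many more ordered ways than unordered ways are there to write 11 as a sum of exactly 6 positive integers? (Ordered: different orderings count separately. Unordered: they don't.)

245

Compositions: C(10,5) = 252.
Partitions of 11 into exactly 6 parts: 7.
Difference: 252 − 7 = 245.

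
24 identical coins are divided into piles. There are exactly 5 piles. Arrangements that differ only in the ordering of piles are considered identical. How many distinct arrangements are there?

164

A full systematic count gives 164.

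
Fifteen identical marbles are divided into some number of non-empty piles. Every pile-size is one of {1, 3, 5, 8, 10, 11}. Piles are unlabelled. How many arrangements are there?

Enumerating:
11+3+1
11+1+1+1+1
10+5
10+3+1+1
10+1+1+1+1+1
8+5+1+1
8+3+3+1
8+3+1+1+1+1
8+1+1+1+1+1+1+1
5+5+5
5+5+3+1+1
5+5+1+1+1+1+1
5+3+3+3+1
5+3+3+1+1+1+1
5+3+1+1+1+1+1+1+1
5+1+1+1+1+1+1+1+1+1+1
3+3+3+3+3
3+3+3+3+1+1+1
3+3+3+1+1+1+1+1+1
3+3+1+1+1+1+1+1+1+1+1
3+1+1+1+1+1+1+1+1+1+1+1+1
1+1+1+1+1+1+1+1+1+1+1+1+1+1+1

22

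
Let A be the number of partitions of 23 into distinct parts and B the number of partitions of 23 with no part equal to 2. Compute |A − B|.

359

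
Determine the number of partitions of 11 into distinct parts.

The partitions of 11 that satisfy the conditions:
11
10+1
9+2
8+3
8+2+1
7+4
7+3+1
6+5
6+4+1
6+3+2
5+4+2
5+3+2+1

12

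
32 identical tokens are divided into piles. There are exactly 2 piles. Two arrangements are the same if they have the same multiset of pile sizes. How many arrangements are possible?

16

They are:
31, 1
30, 2
29, 3
28, 4
27, 5
26, 6
25, 7
24, 8
23, 9
22, 10
21, 11
20, 12
19, 13
18, 14
17, 15
16, 16
Counting gives 16.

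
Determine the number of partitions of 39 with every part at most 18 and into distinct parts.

Enumerating by decreasing first part gives 613 partitions in all.

613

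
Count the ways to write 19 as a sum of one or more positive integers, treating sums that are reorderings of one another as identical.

Enumerating by decreasing first part gives 490 partitions in all.

490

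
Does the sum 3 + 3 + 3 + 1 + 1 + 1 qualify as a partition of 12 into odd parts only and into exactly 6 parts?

Yes

The parts sum to 12, and the condition 'every summand is odd' holds; the condition 'there are exactly 6 summands' holds.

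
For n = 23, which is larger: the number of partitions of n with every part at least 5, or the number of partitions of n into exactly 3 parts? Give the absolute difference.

Partitions of 23 with every part at least 5: 21.
Partitions of 23 into exactly 3 parts: 44.
|21 − 44| = 23.

23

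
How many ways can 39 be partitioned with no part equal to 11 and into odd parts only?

760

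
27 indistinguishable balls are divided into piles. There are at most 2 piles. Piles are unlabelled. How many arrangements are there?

They are:
27
1, 26
2, 25
3, 24
4, 23
5, 22
6, 21
7, 20
8, 19
9, 18
10, 17
11, 16
12, 15
13, 14

14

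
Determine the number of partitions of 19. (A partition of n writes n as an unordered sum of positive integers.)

A full systematic count gives 490.

490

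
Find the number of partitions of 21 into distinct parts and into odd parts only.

8

Listing the qualifying partitions of 21:
21
17,3,1
15,5,1
13,7,1
13,5,3
11,9,1
11,7,3
9,7,5
Counting gives 8.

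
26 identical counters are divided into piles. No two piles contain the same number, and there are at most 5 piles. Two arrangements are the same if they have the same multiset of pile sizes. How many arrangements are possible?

158

Direct enumeration gives 158 partitions.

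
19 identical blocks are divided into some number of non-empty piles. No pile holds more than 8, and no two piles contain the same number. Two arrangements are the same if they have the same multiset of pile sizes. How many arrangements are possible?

13

They are:
8,7,4
8,7,3,1
8,6,5
8,6,4,1
8,6,3,2
8,5,4,2
8,5,3,2,1
7,6,5,1
7,6,4,2
7,6,3,2,1
7,5,4,3
7,5,4,2,1
6,5,4,3,1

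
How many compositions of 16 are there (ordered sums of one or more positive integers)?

32768

Each of the 15 gaps between 16 units is either a break or not: 2^15 = 32768.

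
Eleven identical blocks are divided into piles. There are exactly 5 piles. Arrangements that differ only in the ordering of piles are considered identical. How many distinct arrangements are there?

Enumerating:
7, 1, 1, 1, 1
6, 2, 1, 1, 1
5, 3, 1, 1, 1
5, 2, 2, 1, 1
4, 4, 1, 1, 1
4, 3, 2, 1, 1
4, 2, 2, 2, 1
3, 3, 3, 1, 1
3, 3, 2, 2, 1
3, 2, 2, 2, 2

10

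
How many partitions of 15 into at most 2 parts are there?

8

The partitions of 15 that satisfy the conditions:
15
14+1
13+2
12+3
11+4
10+5
9+6
8+7
That's 8 in total.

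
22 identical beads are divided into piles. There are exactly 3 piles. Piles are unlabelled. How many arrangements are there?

A partial list (first 12 by largest part):
20, 1, 1
19, 2, 1
18, 3, 1
18, 2, 2
17, 4, 1
17, 3, 2
16, 5, 1
16, 4, 2
16, 3, 3
15, 6, 1
15, 5, 2
15, 4, 3
…and 28 more, for 40 total.

40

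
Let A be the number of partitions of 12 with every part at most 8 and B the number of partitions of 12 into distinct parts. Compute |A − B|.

Partitions of 12 with every part at most 8: 70.
Partitions of 12 into distinct parts: 15.
|70 − 15| = 55.

55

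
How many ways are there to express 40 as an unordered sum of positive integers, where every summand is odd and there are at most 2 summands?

Listing the qualifying partitions of 40:
1 + 39
3 + 37
5 + 35
7 + 33
9 + 31
11 + 29
13 + 27
15 + 25
17 + 23
19 + 21
Counting gives 10.

10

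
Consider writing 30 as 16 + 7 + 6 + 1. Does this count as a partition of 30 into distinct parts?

Yes

The parts sum to 30, and the condition 'all summands are distinct' holds.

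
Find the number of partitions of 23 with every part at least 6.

12

Listing the qualifying partitions of 23:
23
6 + 17
7 + 16
8 + 15
9 + 14
10 + 13
11 + 12
6 + 6 + 11
6 + 7 + 10
6 + 8 + 9
7 + 7 + 9
7 + 8 + 8
That's 12 in total.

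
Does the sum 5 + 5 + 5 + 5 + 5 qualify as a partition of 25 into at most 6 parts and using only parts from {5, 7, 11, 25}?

Yes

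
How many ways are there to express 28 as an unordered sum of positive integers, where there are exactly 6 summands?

391

Direct enumeration gives 391 partitions.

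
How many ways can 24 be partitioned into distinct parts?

Systematic enumeration (by largest part, then next-largest, …) yields 122.

122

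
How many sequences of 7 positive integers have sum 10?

84

Place 6 bars in the 9 internal gaps of a row of 10 dots: C(9,6) = 84.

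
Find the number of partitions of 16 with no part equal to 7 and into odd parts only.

The partitions of 16 that satisfy the conditions:
1, 15
3, 13
1, 1, 1, 13
5, 11
1, 1, 3, 11
1, 1, 1, 1, 1, 11
1, 1, 5, 9
1, 3, 3, 9
1, 1, 1, 1, 3, 9
1, 1, 1, 1, 1, 1, 1, 9
1, 5, 5, 5
3, 3, 5, 5
1, 1, 1, 3, 5, 5
1, 1, 1, 1, 1, 1, 5, 5
1, 1, 3, 3, 3, 5
1, 1, 1, 1, 1, 3, 3, 5
1, 1, 1, 1, 1, 1, 1, 1, 3, 5
1, 1, 1, 1, 1, 1, 1, 1, 1, 1, 1, 5
1, 3, 3, 3, 3, 3
1, 1, 1, 1, 3, 3, 3, 3
1, 1, 1, 1, 1, 1, 1, 3, 3, 3
1, 1, 1, 1, 1, 1, 1, 1, 1, 1, 3, 3
1, 1, 1, 1, 1, 1, 1, 1, 1, 1, 1, 1, 1, 3
1, 1, 1, 1, 1, 1, 1, 1, 1, 1, 1, 1, 1, 1, 1, 1
Counting gives 24.

24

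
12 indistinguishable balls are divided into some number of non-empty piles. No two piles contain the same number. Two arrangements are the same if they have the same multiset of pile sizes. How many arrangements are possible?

Listing the qualifying partitions of 12:
12
11 + 1
10 + 2
9 + 3
9 + 2 + 1
8 + 4
8 + 3 + 1
7 + 5
7 + 4 + 1
7 + 3 + 2
6 + 5 + 1
6 + 4 + 2
6 + 3 + 2 + 1
5 + 4 + 3
5 + 4 + 2 + 1
That's 15 in total.

15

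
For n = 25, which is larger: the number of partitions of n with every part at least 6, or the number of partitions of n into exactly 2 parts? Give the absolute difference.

5

Partitions of 25 with every part at least 6: 17.
Partitions of 25 into exactly 2 parts: 12.
|17 − 12| = 5.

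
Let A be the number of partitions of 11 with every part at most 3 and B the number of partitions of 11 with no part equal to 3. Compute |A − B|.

Partitions of 11 with every part at most 3: 16.
Partitions of 11 with no part equal to 3: 34.
|16 − 34| = 18.

18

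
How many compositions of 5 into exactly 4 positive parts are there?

4

By stars and bars with positive parts, the count is C(4,3) = 4.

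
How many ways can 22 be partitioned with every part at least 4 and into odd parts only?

The partitions of 22 that satisfy the conditions:
17,5
15,7
13,9
11,11
7,5,5,5
That's 5 in total.

5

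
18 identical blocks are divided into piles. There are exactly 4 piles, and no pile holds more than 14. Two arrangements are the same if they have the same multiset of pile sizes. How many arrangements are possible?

46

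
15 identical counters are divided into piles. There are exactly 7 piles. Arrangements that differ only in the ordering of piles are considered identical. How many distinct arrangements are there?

21

The partitions of 15 that satisfy the conditions:
9 + 1 + 1 + 1 + 1 + 1 + 1
8 + 2 + 1 + 1 + 1 + 1 + 1
7 + 3 + 1 + 1 + 1 + 1 + 1
7 + 2 + 2 + 1 + 1 + 1 + 1
6 + 4 + 1 + 1 + 1 + 1 + 1
6 + 3 + 2 + 1 + 1 + 1 + 1
6 + 2 + 2 + 2 + 1 + 1 + 1
5 + 5 + 1 + 1 + 1 + 1 + 1
5 + 4 + 2 + 1 + 1 + 1 + 1
5 + 3 + 3 + 1 + 1 + 1 + 1
5 + 3 + 2 + 2 + 1 + 1 + 1
5 + 2 + 2 + 2 + 2 + 1 + 1
4 + 4 + 3 + 1 + 1 + 1 + 1
4 + 4 + 2 + 2 + 1 + 1 + 1
4 + 3 + 3 + 2 + 1 + 1 + 1
4 + 3 + 2 + 2 + 2 + 1 + 1
4 + 2 + 2 + 2 + 2 + 2 + 1
3 + 3 + 3 + 3 + 1 + 1 + 1
3 + 3 + 3 + 2 + 2 + 1 + 1
3 + 3 + 2 + 2 + 2 + 2 + 1
3 + 2 + 2 + 2 + 2 + 2 + 2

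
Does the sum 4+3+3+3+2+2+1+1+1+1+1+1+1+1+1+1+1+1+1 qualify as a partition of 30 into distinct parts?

The parts sum to 30, and the condition 'all summands are distinct' is violated.

No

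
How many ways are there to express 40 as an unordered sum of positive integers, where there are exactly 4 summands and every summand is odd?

Systematic enumeration (by largest part, then next-largest, …) yields 84.

84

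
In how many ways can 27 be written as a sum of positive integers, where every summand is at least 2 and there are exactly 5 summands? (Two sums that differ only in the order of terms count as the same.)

119

Direct enumeration gives 119 partitions.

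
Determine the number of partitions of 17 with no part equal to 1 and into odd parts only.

6

Enumerating:
17
11,3,3
9,5,3
7,7,3
7,5,5
5,3,3,3,3
Counting gives 6.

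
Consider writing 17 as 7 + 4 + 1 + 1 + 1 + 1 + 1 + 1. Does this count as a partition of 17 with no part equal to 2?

Yes

The parts sum to 17, and the condition 'no summand equals 2' holds.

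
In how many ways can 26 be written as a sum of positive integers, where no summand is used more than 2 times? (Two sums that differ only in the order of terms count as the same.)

Systematic enumeration (by largest part, then next-largest, …) yields 617.

617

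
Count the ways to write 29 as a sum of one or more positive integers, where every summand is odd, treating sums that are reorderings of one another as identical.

256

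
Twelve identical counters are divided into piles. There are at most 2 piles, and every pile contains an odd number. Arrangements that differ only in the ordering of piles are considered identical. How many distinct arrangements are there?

3

The partitions of 12 that satisfy the conditions:
11,1
9,3
7,5
Counting gives 3.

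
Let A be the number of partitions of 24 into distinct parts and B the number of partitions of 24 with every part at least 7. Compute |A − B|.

112

Partitions of 24 into distinct parts: 122.
Partitions of 24 with every part at least 7: 10.
|122 − 10| = 112.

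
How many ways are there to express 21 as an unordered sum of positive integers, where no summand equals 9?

Direct enumeration gives 715 partitions.

715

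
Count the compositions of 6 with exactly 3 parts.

10

Equivalently, choose which 2 of the 5 gaps become plus signs: C(5,2) = 10.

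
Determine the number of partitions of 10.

There are too many to list fully; the first 12 (by largest part) are:
10
9 + 1
8 + 2
8 + 1 + 1
7 + 3
7 + 2 + 1
7 + 1 + 1 + 1
6 + 4
6 + 3 + 1
6 + 2 + 2
6 + 2 + 1 + 1
6 + 1 + 1 + 1 + 1
…and 30 more, for 42 total.

42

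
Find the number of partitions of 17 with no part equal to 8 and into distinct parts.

A partial list (first 12 by largest part):
17
1 + 16
2 + 15
3 + 14
1 + 2 + 14
4 + 13
1 + 3 + 13
5 + 12
1 + 4 + 12
2 + 3 + 12
6 + 11
1 + 5 + 11
…and 19 more, for 31 total.

31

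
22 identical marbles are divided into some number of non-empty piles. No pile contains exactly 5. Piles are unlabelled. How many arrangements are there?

705

Direct enumeration gives 705 partitions.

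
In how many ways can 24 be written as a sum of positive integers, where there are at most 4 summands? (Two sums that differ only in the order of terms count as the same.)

169

A full systematic count gives 169.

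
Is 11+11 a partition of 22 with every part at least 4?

The parts sum to 22, and the condition 'every summand is at least 4' holds.

Yes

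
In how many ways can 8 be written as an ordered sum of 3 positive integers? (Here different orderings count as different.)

21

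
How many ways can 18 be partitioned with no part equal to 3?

Counting exhaustively, 209 partitions satisfy the conditions.

209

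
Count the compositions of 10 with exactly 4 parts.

84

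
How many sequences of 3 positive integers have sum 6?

Place 2 bars in the 5 internal gaps of a row of 6 dots: C(5,2) = 10.

10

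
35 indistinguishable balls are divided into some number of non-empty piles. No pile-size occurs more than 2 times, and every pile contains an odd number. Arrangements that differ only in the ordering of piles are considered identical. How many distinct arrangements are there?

102

Enumerating by decreasing first part gives 102 partitions in all.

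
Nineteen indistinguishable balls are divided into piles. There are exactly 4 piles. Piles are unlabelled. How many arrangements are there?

There are too many to list fully; the first 12 (by largest part) are:
1,1,1,16
1,1,2,15
1,1,3,14
1,2,2,14
1,1,4,13
1,2,3,13
2,2,2,13
1,1,5,12
1,2,4,12
1,3,3,12
2,2,3,12
1,1,6,11
…and 42 more, for 54 total.

54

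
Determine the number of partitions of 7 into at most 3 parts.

8

They are:
7
1+6
2+5
1+1+5
3+4
1+2+4
1+3+3
2+2+3
Counting gives 8.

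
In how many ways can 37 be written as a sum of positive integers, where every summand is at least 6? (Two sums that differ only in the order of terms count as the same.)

There are 107 such partitions.

107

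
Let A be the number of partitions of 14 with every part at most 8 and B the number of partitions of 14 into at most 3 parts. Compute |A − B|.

92

Partitions of 14 with every part at most 8: 116.
Partitions of 14 into at most 3 parts: 24.
|116 − 24| = 92.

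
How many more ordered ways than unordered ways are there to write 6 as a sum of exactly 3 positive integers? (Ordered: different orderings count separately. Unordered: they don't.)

Compositions: C(5,2) = 10.
Partitions of 6 into exactly 3 parts: 3.
Difference: 10 − 3 = 7.

7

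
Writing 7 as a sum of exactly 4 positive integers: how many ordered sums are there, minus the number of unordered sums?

Ordered (compositions into 4 parts): C(6,3) = 20.
Unordered (partitions into 4 parts): 3.
Difference: 20 − 3 = 17.

17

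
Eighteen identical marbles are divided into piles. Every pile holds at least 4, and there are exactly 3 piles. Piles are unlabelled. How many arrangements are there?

Listing the qualifying partitions of 18:
10, 4, 4
9, 5, 4
8, 6, 4
8, 5, 5
7, 7, 4
7, 6, 5
6, 6, 6
That's 7 in total.

7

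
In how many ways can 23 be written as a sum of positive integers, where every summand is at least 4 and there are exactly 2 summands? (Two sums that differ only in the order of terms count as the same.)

8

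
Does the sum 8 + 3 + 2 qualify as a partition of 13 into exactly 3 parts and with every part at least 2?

Yes

The parts sum to 13, and the condition 'there are exactly 3 summands' holds; the condition 'every summand is at least 2' holds.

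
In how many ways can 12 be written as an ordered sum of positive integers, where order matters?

There are 11 gaps and each independently is a cut or not, giving 2^11 = 2048.

2048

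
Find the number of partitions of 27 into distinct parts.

Enumerating by decreasing first part gives 192 partitions in all.

192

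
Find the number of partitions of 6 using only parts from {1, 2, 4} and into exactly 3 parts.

2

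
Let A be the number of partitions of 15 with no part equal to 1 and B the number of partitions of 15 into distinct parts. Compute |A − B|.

Partitions of 15 with no part equal to 1: 41.
Partitions of 15 into distinct parts: 27.
|41 − 27| = 14.

14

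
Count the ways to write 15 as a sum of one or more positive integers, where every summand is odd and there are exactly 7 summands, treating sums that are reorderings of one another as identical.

5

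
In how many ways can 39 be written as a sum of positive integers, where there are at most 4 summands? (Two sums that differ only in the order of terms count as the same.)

588

Counting exhaustively, 588 partitions satisfy the conditions.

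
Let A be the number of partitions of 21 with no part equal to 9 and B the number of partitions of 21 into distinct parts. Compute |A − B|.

Partitions of 21 with no part equal to 9: 715.
Partitions of 21 into distinct parts: 76.
|715 − 76| = 639.

639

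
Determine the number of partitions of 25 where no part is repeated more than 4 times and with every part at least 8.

Enumerating:
25
17, 8
16, 9
15, 10
14, 11
13, 12
9, 8, 8

7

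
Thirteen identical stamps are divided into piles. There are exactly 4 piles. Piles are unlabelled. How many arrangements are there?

18

The partitions of 13 that satisfy the conditions:
10,1,1,1
9,2,1,1
8,3,1,1
8,2,2,1
7,4,1,1
7,3,2,1
7,2,2,2
6,5,1,1
6,4,2,1
6,3,3,1
6,3,2,2
5,5,2,1
5,4,3,1
5,4,2,2
5,3,3,2
4,4,4,1
4,4,3,2
4,3,3,3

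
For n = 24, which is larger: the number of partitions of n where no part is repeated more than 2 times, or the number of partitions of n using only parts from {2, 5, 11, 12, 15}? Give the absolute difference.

Partitions of 24 where no part is repeated more than 2 times: 431.
Partitions of 24 using only parts from {2, 5, 11, 12, 15}: 9.
|431 − 9| = 422.

422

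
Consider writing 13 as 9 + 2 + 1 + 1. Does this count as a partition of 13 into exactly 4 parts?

Yes

The parts sum to 13, and the condition 'there are exactly 4 summands' holds.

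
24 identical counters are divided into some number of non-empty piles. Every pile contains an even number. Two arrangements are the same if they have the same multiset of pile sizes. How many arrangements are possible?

77

Direct enumeration gives 77 partitions.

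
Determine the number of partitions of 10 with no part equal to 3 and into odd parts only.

Listing the qualifying partitions of 10:
1 + 9
1 + 1 + 1 + 7
5 + 5
1 + 1 + 1 + 1 + 1 + 5
1 + 1 + 1 + 1 + 1 + 1 + 1 + 1 + 1 + 1
Counting gives 5.

5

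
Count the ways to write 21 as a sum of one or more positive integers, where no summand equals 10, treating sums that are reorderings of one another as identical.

Systematic enumeration (by largest part, then next-largest, …) yields 736.

736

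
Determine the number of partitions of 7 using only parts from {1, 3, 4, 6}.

6

They are:
6, 1
4, 3
4, 1, 1, 1
3, 3, 1
3, 1, 1, 1, 1
1, 1, 1, 1, 1, 1, 1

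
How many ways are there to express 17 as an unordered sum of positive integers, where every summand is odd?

38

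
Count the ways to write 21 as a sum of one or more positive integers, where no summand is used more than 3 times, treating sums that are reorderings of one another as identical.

Enumerating by decreasing first part gives 395 partitions in all.

395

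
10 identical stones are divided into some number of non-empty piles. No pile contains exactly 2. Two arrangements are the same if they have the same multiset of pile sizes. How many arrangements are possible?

20

They are:
10
9+1
8+1+1
7+3
7+1+1+1
6+4
6+3+1
6+1+1+1+1
5+5
5+4+1
5+3+1+1
5+1+1+1+1+1
4+4+1+1
4+3+3
4+3+1+1+1
4+1+1+1+1+1+1
3+3+3+1
3+3+1+1+1+1
3+1+1+1+1+1+1+1
1+1+1+1+1+1+1+1+1+1
Counting gives 20.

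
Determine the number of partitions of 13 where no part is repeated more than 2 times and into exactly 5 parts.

8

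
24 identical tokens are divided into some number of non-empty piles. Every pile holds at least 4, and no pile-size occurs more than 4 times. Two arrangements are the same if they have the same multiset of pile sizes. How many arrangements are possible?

49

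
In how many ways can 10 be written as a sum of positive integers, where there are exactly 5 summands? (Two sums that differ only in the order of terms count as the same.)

7

Enumerating:
1, 1, 1, 1, 6
1, 1, 1, 2, 5
1, 1, 1, 3, 4
1, 1, 2, 2, 4
1, 1, 2, 3, 3
1, 2, 2, 2, 3
2, 2, 2, 2, 2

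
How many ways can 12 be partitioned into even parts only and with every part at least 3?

Enumerating:
12
8,4
6,6
4,4,4

4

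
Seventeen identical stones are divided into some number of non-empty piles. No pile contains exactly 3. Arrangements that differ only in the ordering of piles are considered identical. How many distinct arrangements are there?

A full systematic count gives 162.

162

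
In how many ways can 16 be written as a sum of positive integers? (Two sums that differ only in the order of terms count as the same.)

231

Enumerating by decreasing first part gives 231 partitions in all.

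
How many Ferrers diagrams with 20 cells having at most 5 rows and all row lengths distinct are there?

There are too many to list fully; the first 12 (by largest part) are:
20
19 + 1
18 + 2
17 + 3
17 + 2 + 1
16 + 4
16 + 3 + 1
15 + 5
15 + 4 + 1
15 + 3 + 2
14 + 6
14 + 5 + 1
…and 52 more, for 64 total.

64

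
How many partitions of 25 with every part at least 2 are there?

There are 383 such partitions.

383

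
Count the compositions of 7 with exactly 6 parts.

A composition of 7 into 6 positive parts is chosen by placing 5 dividers among the 6 gaps between 7 units: C(6,5) = 6.

6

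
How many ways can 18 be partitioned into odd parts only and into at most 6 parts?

There are too many to list fully; the first 12 (by largest part) are:
17, 1
15, 3
15, 1, 1, 1
13, 5
13, 3, 1, 1
13, 1, 1, 1, 1, 1
11, 7
11, 5, 1, 1
11, 3, 3, 1
11, 3, 1, 1, 1, 1
9, 9
9, 7, 1, 1
…and 15 more, for 27 total.

27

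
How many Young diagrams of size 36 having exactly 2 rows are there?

The partitions of 36 that satisfy the conditions:
1, 35
2, 34
3, 33
4, 32
5, 31
6, 30
7, 29
8, 28
9, 27
10, 26
11, 25
12, 24
13, 23
14, 22
15, 21
16, 20
17, 19
18, 18

18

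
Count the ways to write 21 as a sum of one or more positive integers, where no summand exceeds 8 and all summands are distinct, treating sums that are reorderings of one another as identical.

Listing the qualifying partitions of 21:
6, 7, 8
1, 5, 7, 8
2, 4, 7, 8
1, 2, 3, 7, 8
2, 5, 6, 8
3, 4, 6, 8
1, 2, 4, 6, 8
1, 3, 4, 5, 8
3, 5, 6, 7
1, 2, 5, 6, 7
1, 3, 4, 6, 7
2, 3, 4, 5, 7
1, 2, 3, 4, 5, 6

13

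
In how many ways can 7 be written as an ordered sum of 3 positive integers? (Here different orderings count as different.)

15

By stars and bars with positive parts, the count is C(6,2) = 15.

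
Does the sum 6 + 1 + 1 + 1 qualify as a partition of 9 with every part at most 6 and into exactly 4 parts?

Yes

The parts sum to 9, and the condition 'no summand exceeds 6' holds; the condition 'there are exactly 4 summands' holds.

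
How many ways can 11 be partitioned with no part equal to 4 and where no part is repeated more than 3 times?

26

A partial list (first 12 by largest part):
11
10, 1
9, 2
9, 1, 1
8, 3
8, 2, 1
8, 1, 1, 1
7, 3, 1
7, 2, 2
7, 2, 1, 1
6, 5
6, 3, 2
…and 14 more, for 26 total.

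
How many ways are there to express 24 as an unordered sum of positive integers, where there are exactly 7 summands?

201

Direct enumeration gives 201 partitions.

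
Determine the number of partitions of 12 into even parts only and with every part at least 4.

4

They are:
12
4,8
6,6
4,4,4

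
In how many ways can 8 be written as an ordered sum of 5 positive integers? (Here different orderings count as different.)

Equivalently, choose which 4 of the 7 gaps become plus signs: C(7,4) = 35.

35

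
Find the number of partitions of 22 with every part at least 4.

A partial list (first 12 by largest part):
22
18,4
17,5
16,6
15,7
14,8
14,4,4
13,9
13,5,4
12,10
12,6,4
12,5,5
…and 22 more, for 34 total.

34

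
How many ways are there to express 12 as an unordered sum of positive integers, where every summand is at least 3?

They are:
12
9, 3
8, 4
7, 5
6, 6
6, 3, 3
5, 4, 3
4, 4, 4
3, 3, 3, 3
That's 9 in total.

9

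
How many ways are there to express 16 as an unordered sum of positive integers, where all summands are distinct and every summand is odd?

5

Enumerating:
15+1
13+3
11+5
9+7
7+5+3+1
That's 5 in total.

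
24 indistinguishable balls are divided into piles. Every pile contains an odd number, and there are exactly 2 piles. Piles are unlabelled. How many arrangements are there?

The partitions of 24 that satisfy the conditions:
23+1
21+3
19+5
17+7
15+9
13+11
Counting gives 6.

6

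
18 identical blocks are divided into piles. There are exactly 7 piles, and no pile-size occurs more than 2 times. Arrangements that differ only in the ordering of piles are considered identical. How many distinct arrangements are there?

They are:
6 + 3 + 3 + 2 + 2 + 1 + 1
5 + 4 + 3 + 2 + 2 + 1 + 1
4 + 4 + 3 + 3 + 2 + 1 + 1
That's 3 in total.

3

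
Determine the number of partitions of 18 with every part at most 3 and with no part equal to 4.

37

A partial list (first 12 by largest part):
3,3,3,3,3,3
3,3,3,3,3,2,1
3,3,3,3,3,1,1,1
3,3,3,3,2,2,2
3,3,3,3,2,2,1,1
3,3,3,3,2,1,1,1,1
3,3,3,3,1,1,1,1,1,1
3,3,3,2,2,2,2,1
3,3,3,2,2,2,1,1,1
3,3,3,2,2,1,1,1,1,1
3,3,3,2,1,1,1,1,1,1,1
3,3,3,1,1,1,1,1,1,1,1,1
…and 25 more, for 37 total.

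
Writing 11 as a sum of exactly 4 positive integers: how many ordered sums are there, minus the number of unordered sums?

109

Compositions: C(10,3) = 120.
Unordered (partitions into 4 parts): 11.
Difference: 120 − 11 = 109.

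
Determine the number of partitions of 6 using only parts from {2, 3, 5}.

2

The partitions of 6 that satisfy the conditions:
3 + 3
2 + 2 + 2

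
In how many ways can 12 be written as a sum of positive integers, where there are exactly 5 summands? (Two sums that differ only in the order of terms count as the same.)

Enumerating:
8+1+1+1+1
7+2+1+1+1
6+3+1+1+1
6+2+2+1+1
5+4+1+1+1
5+3+2+1+1
5+2+2+2+1
4+4+2+1+1
4+3+3+1+1
4+3+2+2+1
4+2+2+2+2
3+3+3+2+1
3+3+2+2+2

13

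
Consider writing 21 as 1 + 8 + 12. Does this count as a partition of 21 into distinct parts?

Yes

The parts sum to 21, and the condition 'all summands are distinct' holds.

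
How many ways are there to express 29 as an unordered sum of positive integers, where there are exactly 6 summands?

Counting exhaustively, 454 partitions satisfy the conditions.

454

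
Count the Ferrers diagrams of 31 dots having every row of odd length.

340

A full systematic count gives 340.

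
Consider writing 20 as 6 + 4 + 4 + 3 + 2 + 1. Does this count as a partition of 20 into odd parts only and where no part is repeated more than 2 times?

The parts sum to 20, and the condition 'every summand is odd' is violated.

No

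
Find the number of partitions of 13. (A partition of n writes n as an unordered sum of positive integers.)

101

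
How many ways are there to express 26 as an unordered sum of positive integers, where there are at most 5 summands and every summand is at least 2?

Enumerating by decreasing first part gives 242 partitions in all.

242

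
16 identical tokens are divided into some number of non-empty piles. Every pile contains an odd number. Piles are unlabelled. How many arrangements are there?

32

A partial list (first 12 by largest part):
15, 1
13, 3
13, 1, 1, 1
11, 5
11, 3, 1, 1
11, 1, 1, 1, 1, 1
9, 7
9, 5, 1, 1
9, 3, 3, 1
9, 3, 1, 1, 1, 1
9, 1, 1, 1, 1, 1, 1, 1
7, 7, 1, 1
…and 20 more, for 32 total.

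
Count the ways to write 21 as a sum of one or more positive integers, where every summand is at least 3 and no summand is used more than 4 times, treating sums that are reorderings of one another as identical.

There are too many to list fully; the first 12 (by largest part) are:
21
18+3
17+4
16+5
15+6
15+3+3
14+7
14+4+3
13+8
13+5+3
13+4+4
12+9
…and 46 more, for 58 total.

58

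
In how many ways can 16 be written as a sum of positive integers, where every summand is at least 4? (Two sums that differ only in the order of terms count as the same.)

The partitions of 16 that satisfy the conditions:
16
4,12
5,11
6,10
7,9
8,8
4,4,8
4,5,7
4,6,6
5,5,6
4,4,4,4
Counting gives 11.

11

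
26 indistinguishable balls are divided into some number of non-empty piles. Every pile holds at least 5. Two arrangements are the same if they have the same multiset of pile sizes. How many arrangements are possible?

A partial list (first 12 by largest part):
26
21+5
20+6
19+7
18+8
17+9
16+10
16+5+5
15+11
15+6+5
14+12
14+7+5
…and 24 more, for 36 total.

36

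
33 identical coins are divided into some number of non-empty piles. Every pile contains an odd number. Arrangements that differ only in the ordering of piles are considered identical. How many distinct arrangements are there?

There are 448 such partitions.

448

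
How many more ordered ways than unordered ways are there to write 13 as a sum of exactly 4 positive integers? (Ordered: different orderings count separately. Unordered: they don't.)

Compositions: C(12,3) = 220.
Partitions of 13 into exactly 4 parts: 18.
Difference: 220 − 18 = 202.

202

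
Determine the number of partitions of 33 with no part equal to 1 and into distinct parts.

239

Counting exhaustively, 239 partitions satisfy the conditions.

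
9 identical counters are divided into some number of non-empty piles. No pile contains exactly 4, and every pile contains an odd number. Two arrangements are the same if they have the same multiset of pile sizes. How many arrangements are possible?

8

Enumerating:
9
7+1+1
5+3+1
5+1+1+1+1
3+3+3
3+3+1+1+1
3+1+1+1+1+1+1
1+1+1+1+1+1+1+1+1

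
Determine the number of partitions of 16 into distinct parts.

32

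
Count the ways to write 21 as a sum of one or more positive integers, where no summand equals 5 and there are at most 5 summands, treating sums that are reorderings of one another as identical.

157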